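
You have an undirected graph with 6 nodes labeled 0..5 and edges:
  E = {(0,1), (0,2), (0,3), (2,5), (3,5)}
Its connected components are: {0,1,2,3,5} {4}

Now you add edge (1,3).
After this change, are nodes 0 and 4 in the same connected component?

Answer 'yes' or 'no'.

Initial components: {0,1,2,3,5} {4}
Adding edge (1,3): both already in same component {0,1,2,3,5}. No change.
New components: {0,1,2,3,5} {4}
Are 0 and 4 in the same component? no

Answer: no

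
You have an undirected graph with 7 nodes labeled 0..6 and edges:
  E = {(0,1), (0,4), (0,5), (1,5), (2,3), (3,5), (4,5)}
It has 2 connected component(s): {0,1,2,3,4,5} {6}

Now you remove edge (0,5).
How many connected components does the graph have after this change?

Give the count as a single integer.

Answer: 2

Derivation:
Initial component count: 2
Remove (0,5): not a bridge. Count unchanged: 2.
  After removal, components: {0,1,2,3,4,5} {6}
New component count: 2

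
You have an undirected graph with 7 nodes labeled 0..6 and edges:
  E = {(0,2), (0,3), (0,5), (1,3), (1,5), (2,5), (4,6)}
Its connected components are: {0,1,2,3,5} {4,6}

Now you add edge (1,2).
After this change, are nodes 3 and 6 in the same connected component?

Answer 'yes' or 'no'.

Answer: no

Derivation:
Initial components: {0,1,2,3,5} {4,6}
Adding edge (1,2): both already in same component {0,1,2,3,5}. No change.
New components: {0,1,2,3,5} {4,6}
Are 3 and 6 in the same component? no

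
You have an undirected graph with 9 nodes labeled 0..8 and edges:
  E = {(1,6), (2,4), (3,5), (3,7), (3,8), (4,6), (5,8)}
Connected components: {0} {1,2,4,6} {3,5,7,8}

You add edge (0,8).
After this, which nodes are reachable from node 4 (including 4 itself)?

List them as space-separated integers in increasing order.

Before: nodes reachable from 4: {1,2,4,6}
Adding (0,8): merges two components, but neither contains 4. Reachability from 4 unchanged.
After: nodes reachable from 4: {1,2,4,6}

Answer: 1 2 4 6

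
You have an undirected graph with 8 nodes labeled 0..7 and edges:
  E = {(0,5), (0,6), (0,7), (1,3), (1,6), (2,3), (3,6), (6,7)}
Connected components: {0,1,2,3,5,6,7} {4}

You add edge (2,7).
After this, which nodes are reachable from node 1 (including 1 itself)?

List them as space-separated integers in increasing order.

Before: nodes reachable from 1: {0,1,2,3,5,6,7}
Adding (2,7): both endpoints already in same component. Reachability from 1 unchanged.
After: nodes reachable from 1: {0,1,2,3,5,6,7}

Answer: 0 1 2 3 5 6 7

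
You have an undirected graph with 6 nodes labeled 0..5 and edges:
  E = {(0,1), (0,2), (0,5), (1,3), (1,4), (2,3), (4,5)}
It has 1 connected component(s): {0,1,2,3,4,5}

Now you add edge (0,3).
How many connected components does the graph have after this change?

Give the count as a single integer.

Initial component count: 1
Add (0,3): endpoints already in same component. Count unchanged: 1.
New component count: 1

Answer: 1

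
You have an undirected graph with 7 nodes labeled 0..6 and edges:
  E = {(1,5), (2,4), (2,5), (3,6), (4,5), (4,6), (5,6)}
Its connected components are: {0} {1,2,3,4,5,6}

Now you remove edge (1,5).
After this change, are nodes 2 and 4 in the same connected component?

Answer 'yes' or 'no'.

Initial components: {0} {1,2,3,4,5,6}
Removing edge (1,5): it was a bridge — component count 2 -> 3.
New components: {0} {1} {2,3,4,5,6}
Are 2 and 4 in the same component? yes

Answer: yes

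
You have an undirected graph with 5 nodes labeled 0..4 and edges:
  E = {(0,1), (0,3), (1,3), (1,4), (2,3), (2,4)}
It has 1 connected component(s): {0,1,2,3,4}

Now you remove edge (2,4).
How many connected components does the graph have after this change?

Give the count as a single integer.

Answer: 1

Derivation:
Initial component count: 1
Remove (2,4): not a bridge. Count unchanged: 1.
  After removal, components: {0,1,2,3,4}
New component count: 1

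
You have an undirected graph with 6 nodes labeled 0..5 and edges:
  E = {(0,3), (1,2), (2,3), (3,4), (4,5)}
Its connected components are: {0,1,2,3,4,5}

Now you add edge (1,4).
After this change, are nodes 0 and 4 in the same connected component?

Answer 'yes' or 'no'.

Answer: yes

Derivation:
Initial components: {0,1,2,3,4,5}
Adding edge (1,4): both already in same component {0,1,2,3,4,5}. No change.
New components: {0,1,2,3,4,5}
Are 0 and 4 in the same component? yes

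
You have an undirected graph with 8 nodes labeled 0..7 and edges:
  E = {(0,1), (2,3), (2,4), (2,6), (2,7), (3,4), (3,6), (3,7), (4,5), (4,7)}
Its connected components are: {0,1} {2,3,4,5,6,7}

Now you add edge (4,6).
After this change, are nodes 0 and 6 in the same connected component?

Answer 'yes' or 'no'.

Answer: no

Derivation:
Initial components: {0,1} {2,3,4,5,6,7}
Adding edge (4,6): both already in same component {2,3,4,5,6,7}. No change.
New components: {0,1} {2,3,4,5,6,7}
Are 0 and 6 in the same component? no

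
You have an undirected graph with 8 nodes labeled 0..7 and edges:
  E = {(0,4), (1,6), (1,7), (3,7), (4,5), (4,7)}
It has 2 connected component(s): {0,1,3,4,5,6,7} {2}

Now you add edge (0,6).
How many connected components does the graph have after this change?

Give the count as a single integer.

Answer: 2

Derivation:
Initial component count: 2
Add (0,6): endpoints already in same component. Count unchanged: 2.
New component count: 2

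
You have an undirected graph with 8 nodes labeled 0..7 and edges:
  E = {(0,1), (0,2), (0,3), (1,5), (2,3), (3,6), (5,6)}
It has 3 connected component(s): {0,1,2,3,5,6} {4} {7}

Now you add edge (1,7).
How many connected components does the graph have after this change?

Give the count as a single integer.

Initial component count: 3
Add (1,7): merges two components. Count decreases: 3 -> 2.
New component count: 2

Answer: 2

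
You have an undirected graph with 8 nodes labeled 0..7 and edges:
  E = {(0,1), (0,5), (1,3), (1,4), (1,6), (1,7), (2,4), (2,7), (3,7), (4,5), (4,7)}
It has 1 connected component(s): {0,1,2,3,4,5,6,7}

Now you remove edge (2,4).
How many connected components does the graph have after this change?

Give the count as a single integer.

Answer: 1

Derivation:
Initial component count: 1
Remove (2,4): not a bridge. Count unchanged: 1.
  After removal, components: {0,1,2,3,4,5,6,7}
New component count: 1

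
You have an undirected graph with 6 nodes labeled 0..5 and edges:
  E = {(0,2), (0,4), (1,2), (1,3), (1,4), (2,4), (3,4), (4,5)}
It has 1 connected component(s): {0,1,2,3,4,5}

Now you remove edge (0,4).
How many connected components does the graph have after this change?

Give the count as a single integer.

Answer: 1

Derivation:
Initial component count: 1
Remove (0,4): not a bridge. Count unchanged: 1.
  After removal, components: {0,1,2,3,4,5}
New component count: 1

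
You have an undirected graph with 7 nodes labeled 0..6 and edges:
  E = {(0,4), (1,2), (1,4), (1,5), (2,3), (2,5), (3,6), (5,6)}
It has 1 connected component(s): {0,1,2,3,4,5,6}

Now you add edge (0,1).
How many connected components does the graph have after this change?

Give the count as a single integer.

Answer: 1

Derivation:
Initial component count: 1
Add (0,1): endpoints already in same component. Count unchanged: 1.
New component count: 1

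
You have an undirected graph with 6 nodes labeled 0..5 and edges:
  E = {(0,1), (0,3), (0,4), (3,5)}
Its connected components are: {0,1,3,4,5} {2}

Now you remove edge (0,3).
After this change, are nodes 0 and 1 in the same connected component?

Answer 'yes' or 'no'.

Initial components: {0,1,3,4,5} {2}
Removing edge (0,3): it was a bridge — component count 2 -> 3.
New components: {0,1,4} {2} {3,5}
Are 0 and 1 in the same component? yes

Answer: yes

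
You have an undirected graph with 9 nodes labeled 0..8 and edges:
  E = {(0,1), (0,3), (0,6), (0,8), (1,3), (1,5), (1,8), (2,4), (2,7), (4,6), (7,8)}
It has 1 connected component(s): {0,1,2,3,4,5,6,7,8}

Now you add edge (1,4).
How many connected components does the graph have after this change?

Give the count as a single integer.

Initial component count: 1
Add (1,4): endpoints already in same component. Count unchanged: 1.
New component count: 1

Answer: 1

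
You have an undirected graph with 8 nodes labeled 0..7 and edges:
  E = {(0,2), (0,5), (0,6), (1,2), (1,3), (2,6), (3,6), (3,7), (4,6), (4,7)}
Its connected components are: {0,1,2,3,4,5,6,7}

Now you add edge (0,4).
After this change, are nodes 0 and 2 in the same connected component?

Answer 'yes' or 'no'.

Initial components: {0,1,2,3,4,5,6,7}
Adding edge (0,4): both already in same component {0,1,2,3,4,5,6,7}. No change.
New components: {0,1,2,3,4,5,6,7}
Are 0 and 2 in the same component? yes

Answer: yes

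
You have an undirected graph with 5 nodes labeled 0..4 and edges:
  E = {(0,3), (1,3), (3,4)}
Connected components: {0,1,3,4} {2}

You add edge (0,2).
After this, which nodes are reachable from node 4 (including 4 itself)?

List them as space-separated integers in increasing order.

Answer: 0 1 2 3 4

Derivation:
Before: nodes reachable from 4: {0,1,3,4}
Adding (0,2): merges 4's component with another. Reachability grows.
After: nodes reachable from 4: {0,1,2,3,4}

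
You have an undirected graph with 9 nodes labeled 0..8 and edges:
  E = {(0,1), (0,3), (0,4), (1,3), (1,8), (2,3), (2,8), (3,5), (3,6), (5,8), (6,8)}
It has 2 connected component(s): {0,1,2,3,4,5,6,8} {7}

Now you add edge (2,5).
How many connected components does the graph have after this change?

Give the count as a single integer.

Initial component count: 2
Add (2,5): endpoints already in same component. Count unchanged: 2.
New component count: 2

Answer: 2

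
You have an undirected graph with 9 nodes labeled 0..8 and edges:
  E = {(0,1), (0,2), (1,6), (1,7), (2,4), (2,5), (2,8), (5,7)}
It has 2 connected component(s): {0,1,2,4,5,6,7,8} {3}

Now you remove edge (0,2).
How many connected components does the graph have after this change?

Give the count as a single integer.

Initial component count: 2
Remove (0,2): not a bridge. Count unchanged: 2.
  After removal, components: {0,1,2,4,5,6,7,8} {3}
New component count: 2

Answer: 2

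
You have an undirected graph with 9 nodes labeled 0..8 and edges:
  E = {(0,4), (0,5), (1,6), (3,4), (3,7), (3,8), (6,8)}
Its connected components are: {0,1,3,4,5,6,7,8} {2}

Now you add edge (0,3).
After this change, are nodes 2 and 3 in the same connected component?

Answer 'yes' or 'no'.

Initial components: {0,1,3,4,5,6,7,8} {2}
Adding edge (0,3): both already in same component {0,1,3,4,5,6,7,8}. No change.
New components: {0,1,3,4,5,6,7,8} {2}
Are 2 and 3 in the same component? no

Answer: no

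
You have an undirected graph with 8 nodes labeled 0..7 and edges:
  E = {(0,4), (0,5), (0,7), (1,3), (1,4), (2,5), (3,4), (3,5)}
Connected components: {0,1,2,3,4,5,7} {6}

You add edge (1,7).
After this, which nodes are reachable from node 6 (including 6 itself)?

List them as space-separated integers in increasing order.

Answer: 6

Derivation:
Before: nodes reachable from 6: {6}
Adding (1,7): both endpoints already in same component. Reachability from 6 unchanged.
After: nodes reachable from 6: {6}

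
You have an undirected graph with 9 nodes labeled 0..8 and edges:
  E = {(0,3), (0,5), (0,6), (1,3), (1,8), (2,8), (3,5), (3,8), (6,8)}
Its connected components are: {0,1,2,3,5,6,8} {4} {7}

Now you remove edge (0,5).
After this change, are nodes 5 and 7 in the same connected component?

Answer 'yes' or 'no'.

Initial components: {0,1,2,3,5,6,8} {4} {7}
Removing edge (0,5): not a bridge — component count unchanged at 3.
New components: {0,1,2,3,5,6,8} {4} {7}
Are 5 and 7 in the same component? no

Answer: no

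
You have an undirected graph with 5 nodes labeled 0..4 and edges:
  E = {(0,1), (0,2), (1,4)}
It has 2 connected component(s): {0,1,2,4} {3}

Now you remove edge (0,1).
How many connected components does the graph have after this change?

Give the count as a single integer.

Initial component count: 2
Remove (0,1): it was a bridge. Count increases: 2 -> 3.
  After removal, components: {0,2} {1,4} {3}
New component count: 3

Answer: 3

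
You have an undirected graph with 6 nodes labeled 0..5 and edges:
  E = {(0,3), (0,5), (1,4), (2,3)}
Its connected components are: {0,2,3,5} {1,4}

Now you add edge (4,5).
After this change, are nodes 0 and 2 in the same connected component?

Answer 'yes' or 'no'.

Initial components: {0,2,3,5} {1,4}
Adding edge (4,5): merges {1,4} and {0,2,3,5}.
New components: {0,1,2,3,4,5}
Are 0 and 2 in the same component? yes

Answer: yes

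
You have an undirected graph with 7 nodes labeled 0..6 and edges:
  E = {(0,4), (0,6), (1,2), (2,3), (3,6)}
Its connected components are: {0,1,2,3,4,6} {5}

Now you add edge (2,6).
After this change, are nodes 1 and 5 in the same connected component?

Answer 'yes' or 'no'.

Initial components: {0,1,2,3,4,6} {5}
Adding edge (2,6): both already in same component {0,1,2,3,4,6}. No change.
New components: {0,1,2,3,4,6} {5}
Are 1 and 5 in the same component? no

Answer: no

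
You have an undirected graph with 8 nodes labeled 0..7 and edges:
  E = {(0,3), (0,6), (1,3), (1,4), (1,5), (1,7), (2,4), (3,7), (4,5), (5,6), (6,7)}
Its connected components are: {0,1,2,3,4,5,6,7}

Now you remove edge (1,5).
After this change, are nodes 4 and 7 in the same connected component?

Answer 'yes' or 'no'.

Initial components: {0,1,2,3,4,5,6,7}
Removing edge (1,5): not a bridge — component count unchanged at 1.
New components: {0,1,2,3,4,5,6,7}
Are 4 and 7 in the same component? yes

Answer: yes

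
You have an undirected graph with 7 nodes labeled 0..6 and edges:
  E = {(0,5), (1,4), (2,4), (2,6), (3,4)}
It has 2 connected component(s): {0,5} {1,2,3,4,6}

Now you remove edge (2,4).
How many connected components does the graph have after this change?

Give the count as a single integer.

Initial component count: 2
Remove (2,4): it was a bridge. Count increases: 2 -> 3.
  After removal, components: {0,5} {1,3,4} {2,6}
New component count: 3

Answer: 3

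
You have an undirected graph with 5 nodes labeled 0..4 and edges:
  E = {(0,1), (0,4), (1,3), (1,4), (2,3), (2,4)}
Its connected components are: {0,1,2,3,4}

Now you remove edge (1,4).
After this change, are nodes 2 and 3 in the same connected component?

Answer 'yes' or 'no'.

Answer: yes

Derivation:
Initial components: {0,1,2,3,4}
Removing edge (1,4): not a bridge — component count unchanged at 1.
New components: {0,1,2,3,4}
Are 2 and 3 in the same component? yes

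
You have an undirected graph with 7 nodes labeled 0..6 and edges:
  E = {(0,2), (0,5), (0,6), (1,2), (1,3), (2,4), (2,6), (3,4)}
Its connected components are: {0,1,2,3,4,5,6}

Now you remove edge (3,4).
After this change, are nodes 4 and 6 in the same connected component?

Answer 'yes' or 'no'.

Answer: yes

Derivation:
Initial components: {0,1,2,3,4,5,6}
Removing edge (3,4): not a bridge — component count unchanged at 1.
New components: {0,1,2,3,4,5,6}
Are 4 and 6 in the same component? yes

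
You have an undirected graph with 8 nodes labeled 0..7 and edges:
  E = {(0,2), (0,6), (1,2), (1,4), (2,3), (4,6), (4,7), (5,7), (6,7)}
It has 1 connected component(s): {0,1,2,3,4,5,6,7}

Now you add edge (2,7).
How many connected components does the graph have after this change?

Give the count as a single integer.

Initial component count: 1
Add (2,7): endpoints already in same component. Count unchanged: 1.
New component count: 1

Answer: 1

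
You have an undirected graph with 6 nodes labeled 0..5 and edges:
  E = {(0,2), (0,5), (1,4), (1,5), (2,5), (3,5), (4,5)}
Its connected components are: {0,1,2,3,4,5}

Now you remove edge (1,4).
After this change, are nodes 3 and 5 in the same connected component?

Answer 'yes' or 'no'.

Initial components: {0,1,2,3,4,5}
Removing edge (1,4): not a bridge — component count unchanged at 1.
New components: {0,1,2,3,4,5}
Are 3 and 5 in the same component? yes

Answer: yes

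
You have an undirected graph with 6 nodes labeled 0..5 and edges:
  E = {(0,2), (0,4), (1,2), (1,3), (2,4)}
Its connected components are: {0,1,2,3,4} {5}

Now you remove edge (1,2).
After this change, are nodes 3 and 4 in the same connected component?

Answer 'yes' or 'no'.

Answer: no

Derivation:
Initial components: {0,1,2,3,4} {5}
Removing edge (1,2): it was a bridge — component count 2 -> 3.
New components: {0,2,4} {1,3} {5}
Are 3 and 4 in the same component? no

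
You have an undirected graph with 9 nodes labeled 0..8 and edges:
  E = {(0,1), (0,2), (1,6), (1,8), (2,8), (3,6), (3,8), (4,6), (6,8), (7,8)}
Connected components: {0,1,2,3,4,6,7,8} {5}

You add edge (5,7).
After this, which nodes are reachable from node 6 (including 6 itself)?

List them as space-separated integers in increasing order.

Answer: 0 1 2 3 4 5 6 7 8

Derivation:
Before: nodes reachable from 6: {0,1,2,3,4,6,7,8}
Adding (5,7): merges 6's component with another. Reachability grows.
After: nodes reachable from 6: {0,1,2,3,4,5,6,7,8}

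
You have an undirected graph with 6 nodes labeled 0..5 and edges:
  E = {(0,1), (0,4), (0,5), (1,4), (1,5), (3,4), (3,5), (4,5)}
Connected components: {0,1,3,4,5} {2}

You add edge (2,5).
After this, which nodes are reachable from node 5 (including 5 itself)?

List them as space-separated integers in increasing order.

Answer: 0 1 2 3 4 5

Derivation:
Before: nodes reachable from 5: {0,1,3,4,5}
Adding (2,5): merges 5's component with another. Reachability grows.
After: nodes reachable from 5: {0,1,2,3,4,5}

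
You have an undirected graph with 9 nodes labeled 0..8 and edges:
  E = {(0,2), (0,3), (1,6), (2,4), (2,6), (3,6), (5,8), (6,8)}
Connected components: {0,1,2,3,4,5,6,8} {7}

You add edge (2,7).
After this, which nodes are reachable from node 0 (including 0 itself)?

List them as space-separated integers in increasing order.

Answer: 0 1 2 3 4 5 6 7 8

Derivation:
Before: nodes reachable from 0: {0,1,2,3,4,5,6,8}
Adding (2,7): merges 0's component with another. Reachability grows.
After: nodes reachable from 0: {0,1,2,3,4,5,6,7,8}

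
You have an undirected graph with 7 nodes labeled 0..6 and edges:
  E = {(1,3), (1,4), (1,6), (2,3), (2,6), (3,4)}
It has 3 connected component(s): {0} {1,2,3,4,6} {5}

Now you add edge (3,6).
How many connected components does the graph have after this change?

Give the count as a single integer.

Answer: 3

Derivation:
Initial component count: 3
Add (3,6): endpoints already in same component. Count unchanged: 3.
New component count: 3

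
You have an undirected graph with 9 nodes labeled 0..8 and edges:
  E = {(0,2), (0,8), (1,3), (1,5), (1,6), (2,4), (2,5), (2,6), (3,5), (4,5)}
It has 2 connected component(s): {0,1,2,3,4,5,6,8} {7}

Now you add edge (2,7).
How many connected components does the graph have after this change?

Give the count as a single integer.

Initial component count: 2
Add (2,7): merges two components. Count decreases: 2 -> 1.
New component count: 1

Answer: 1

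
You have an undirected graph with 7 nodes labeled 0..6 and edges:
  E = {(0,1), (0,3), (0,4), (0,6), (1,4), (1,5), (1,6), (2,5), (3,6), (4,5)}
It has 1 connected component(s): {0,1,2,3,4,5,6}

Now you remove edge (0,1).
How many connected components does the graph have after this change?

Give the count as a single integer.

Initial component count: 1
Remove (0,1): not a bridge. Count unchanged: 1.
  After removal, components: {0,1,2,3,4,5,6}
New component count: 1

Answer: 1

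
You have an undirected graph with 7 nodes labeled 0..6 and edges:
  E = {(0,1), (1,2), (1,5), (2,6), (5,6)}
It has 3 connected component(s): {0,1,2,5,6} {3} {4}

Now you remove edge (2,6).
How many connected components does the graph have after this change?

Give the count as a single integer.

Answer: 3

Derivation:
Initial component count: 3
Remove (2,6): not a bridge. Count unchanged: 3.
  After removal, components: {0,1,2,5,6} {3} {4}
New component count: 3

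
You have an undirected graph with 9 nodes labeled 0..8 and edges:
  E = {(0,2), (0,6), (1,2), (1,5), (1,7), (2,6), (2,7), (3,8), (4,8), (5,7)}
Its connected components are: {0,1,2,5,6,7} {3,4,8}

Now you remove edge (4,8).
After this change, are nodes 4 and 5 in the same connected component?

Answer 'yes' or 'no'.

Answer: no

Derivation:
Initial components: {0,1,2,5,6,7} {3,4,8}
Removing edge (4,8): it was a bridge — component count 2 -> 3.
New components: {0,1,2,5,6,7} {3,8} {4}
Are 4 and 5 in the same component? no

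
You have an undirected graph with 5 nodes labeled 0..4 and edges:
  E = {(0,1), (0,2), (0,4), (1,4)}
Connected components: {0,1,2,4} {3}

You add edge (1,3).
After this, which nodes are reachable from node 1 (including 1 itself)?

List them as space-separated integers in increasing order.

Before: nodes reachable from 1: {0,1,2,4}
Adding (1,3): merges 1's component with another. Reachability grows.
After: nodes reachable from 1: {0,1,2,3,4}

Answer: 0 1 2 3 4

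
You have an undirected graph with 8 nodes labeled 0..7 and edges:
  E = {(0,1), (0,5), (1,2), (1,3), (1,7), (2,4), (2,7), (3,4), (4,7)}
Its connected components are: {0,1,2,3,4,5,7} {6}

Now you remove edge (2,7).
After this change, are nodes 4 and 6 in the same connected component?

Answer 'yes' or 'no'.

Initial components: {0,1,2,3,4,5,7} {6}
Removing edge (2,7): not a bridge — component count unchanged at 2.
New components: {0,1,2,3,4,5,7} {6}
Are 4 and 6 in the same component? no

Answer: no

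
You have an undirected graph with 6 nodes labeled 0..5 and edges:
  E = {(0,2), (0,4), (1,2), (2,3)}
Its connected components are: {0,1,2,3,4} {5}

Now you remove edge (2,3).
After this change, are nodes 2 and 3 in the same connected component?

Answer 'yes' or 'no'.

Answer: no

Derivation:
Initial components: {0,1,2,3,4} {5}
Removing edge (2,3): it was a bridge — component count 2 -> 3.
New components: {0,1,2,4} {3} {5}
Are 2 and 3 in the same component? no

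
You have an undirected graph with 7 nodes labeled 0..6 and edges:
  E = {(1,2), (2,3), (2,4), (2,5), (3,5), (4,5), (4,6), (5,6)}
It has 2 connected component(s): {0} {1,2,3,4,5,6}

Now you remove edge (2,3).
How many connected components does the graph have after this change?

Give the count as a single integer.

Initial component count: 2
Remove (2,3): not a bridge. Count unchanged: 2.
  After removal, components: {0} {1,2,3,4,5,6}
New component count: 2

Answer: 2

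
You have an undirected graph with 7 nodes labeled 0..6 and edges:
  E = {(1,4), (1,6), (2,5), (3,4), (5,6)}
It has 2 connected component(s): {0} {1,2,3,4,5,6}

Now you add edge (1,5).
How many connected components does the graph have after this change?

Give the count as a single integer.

Initial component count: 2
Add (1,5): endpoints already in same component. Count unchanged: 2.
New component count: 2

Answer: 2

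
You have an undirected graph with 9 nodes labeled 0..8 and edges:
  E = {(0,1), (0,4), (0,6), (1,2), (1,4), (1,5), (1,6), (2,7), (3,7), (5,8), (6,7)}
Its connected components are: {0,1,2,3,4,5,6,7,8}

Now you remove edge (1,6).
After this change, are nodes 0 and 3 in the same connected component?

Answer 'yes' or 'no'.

Answer: yes

Derivation:
Initial components: {0,1,2,3,4,5,6,7,8}
Removing edge (1,6): not a bridge — component count unchanged at 1.
New components: {0,1,2,3,4,5,6,7,8}
Are 0 and 3 in the same component? yes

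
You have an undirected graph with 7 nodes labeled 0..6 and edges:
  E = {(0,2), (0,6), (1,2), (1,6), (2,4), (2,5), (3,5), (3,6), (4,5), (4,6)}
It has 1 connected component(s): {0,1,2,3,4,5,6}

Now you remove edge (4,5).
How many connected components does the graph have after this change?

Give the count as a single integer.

Answer: 1

Derivation:
Initial component count: 1
Remove (4,5): not a bridge. Count unchanged: 1.
  After removal, components: {0,1,2,3,4,5,6}
New component count: 1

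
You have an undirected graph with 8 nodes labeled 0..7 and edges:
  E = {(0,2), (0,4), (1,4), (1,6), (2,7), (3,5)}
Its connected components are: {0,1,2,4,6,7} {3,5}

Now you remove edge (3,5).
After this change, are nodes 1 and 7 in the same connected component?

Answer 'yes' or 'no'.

Initial components: {0,1,2,4,6,7} {3,5}
Removing edge (3,5): it was a bridge — component count 2 -> 3.
New components: {0,1,2,4,6,7} {3} {5}
Are 1 and 7 in the same component? yes

Answer: yes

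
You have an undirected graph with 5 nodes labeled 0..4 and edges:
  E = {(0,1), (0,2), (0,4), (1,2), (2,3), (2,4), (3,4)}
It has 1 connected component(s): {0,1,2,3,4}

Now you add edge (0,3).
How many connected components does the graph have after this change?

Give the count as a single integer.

Initial component count: 1
Add (0,3): endpoints already in same component. Count unchanged: 1.
New component count: 1

Answer: 1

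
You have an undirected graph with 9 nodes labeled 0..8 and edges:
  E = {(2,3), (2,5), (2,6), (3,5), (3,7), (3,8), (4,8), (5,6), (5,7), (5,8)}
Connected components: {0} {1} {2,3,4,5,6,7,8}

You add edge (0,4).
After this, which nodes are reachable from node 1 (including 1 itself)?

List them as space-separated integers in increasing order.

Before: nodes reachable from 1: {1}
Adding (0,4): merges two components, but neither contains 1. Reachability from 1 unchanged.
After: nodes reachable from 1: {1}

Answer: 1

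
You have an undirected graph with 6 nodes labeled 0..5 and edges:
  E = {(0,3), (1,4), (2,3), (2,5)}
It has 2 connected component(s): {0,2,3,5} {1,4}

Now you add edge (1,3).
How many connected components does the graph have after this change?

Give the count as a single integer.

Initial component count: 2
Add (1,3): merges two components. Count decreases: 2 -> 1.
New component count: 1

Answer: 1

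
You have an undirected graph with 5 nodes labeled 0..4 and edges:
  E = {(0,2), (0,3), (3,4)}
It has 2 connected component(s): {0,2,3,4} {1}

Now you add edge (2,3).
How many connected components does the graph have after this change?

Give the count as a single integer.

Initial component count: 2
Add (2,3): endpoints already in same component. Count unchanged: 2.
New component count: 2

Answer: 2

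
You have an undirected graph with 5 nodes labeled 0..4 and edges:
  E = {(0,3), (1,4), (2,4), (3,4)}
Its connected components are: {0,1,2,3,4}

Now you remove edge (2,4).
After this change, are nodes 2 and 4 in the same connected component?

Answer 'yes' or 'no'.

Initial components: {0,1,2,3,4}
Removing edge (2,4): it was a bridge — component count 1 -> 2.
New components: {0,1,3,4} {2}
Are 2 and 4 in the same component? no

Answer: no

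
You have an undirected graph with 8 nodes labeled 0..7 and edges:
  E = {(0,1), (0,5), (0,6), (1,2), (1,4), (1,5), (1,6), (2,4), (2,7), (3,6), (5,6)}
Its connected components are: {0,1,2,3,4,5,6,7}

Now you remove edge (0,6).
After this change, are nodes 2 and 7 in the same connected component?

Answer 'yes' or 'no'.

Answer: yes

Derivation:
Initial components: {0,1,2,3,4,5,6,7}
Removing edge (0,6): not a bridge — component count unchanged at 1.
New components: {0,1,2,3,4,5,6,7}
Are 2 and 7 in the same component? yes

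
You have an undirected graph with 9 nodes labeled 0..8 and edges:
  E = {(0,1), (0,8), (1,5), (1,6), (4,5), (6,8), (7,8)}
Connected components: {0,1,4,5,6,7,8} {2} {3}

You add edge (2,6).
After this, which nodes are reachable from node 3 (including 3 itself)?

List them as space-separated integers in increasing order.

Before: nodes reachable from 3: {3}
Adding (2,6): merges two components, but neither contains 3. Reachability from 3 unchanged.
After: nodes reachable from 3: {3}

Answer: 3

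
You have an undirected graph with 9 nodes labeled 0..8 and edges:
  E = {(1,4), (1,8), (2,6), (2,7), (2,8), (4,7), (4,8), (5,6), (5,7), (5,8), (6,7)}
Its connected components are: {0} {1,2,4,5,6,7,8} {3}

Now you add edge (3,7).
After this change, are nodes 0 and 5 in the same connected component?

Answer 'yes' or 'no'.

Answer: no

Derivation:
Initial components: {0} {1,2,4,5,6,7,8} {3}
Adding edge (3,7): merges {3} and {1,2,4,5,6,7,8}.
New components: {0} {1,2,3,4,5,6,7,8}
Are 0 and 5 in the same component? no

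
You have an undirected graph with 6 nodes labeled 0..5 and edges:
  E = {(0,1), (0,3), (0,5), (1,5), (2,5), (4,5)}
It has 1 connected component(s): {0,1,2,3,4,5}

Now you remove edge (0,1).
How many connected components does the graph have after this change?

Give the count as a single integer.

Answer: 1

Derivation:
Initial component count: 1
Remove (0,1): not a bridge. Count unchanged: 1.
  After removal, components: {0,1,2,3,4,5}
New component count: 1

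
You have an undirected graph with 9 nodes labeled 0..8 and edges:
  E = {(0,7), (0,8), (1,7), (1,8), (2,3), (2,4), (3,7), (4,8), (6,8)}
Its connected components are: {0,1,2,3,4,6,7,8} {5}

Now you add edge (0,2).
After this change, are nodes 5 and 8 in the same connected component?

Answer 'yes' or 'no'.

Initial components: {0,1,2,3,4,6,7,8} {5}
Adding edge (0,2): both already in same component {0,1,2,3,4,6,7,8}. No change.
New components: {0,1,2,3,4,6,7,8} {5}
Are 5 and 8 in the same component? no

Answer: no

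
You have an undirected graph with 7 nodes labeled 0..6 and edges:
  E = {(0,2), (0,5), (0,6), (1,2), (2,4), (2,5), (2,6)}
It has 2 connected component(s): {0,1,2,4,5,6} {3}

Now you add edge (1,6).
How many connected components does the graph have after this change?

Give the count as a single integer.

Answer: 2

Derivation:
Initial component count: 2
Add (1,6): endpoints already in same component. Count unchanged: 2.
New component count: 2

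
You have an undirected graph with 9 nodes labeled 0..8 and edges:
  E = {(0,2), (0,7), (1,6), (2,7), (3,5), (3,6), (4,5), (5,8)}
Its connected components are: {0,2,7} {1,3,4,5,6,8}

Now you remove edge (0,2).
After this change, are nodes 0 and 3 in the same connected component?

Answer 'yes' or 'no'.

Initial components: {0,2,7} {1,3,4,5,6,8}
Removing edge (0,2): not a bridge — component count unchanged at 2.
New components: {0,2,7} {1,3,4,5,6,8}
Are 0 and 3 in the same component? no

Answer: no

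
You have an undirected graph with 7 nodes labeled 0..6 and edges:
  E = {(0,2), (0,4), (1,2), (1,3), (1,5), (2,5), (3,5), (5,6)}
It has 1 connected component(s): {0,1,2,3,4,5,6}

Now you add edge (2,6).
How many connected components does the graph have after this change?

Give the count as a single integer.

Initial component count: 1
Add (2,6): endpoints already in same component. Count unchanged: 1.
New component count: 1

Answer: 1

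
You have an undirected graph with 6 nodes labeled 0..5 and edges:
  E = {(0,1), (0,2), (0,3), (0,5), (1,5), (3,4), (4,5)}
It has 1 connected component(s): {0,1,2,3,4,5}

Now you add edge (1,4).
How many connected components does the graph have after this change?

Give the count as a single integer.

Initial component count: 1
Add (1,4): endpoints already in same component. Count unchanged: 1.
New component count: 1

Answer: 1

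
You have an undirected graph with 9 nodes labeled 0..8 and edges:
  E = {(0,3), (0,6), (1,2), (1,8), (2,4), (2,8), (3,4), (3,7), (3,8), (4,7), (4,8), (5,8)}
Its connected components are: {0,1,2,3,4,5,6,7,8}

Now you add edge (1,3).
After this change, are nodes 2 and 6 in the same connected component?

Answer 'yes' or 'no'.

Initial components: {0,1,2,3,4,5,6,7,8}
Adding edge (1,3): both already in same component {0,1,2,3,4,5,6,7,8}. No change.
New components: {0,1,2,3,4,5,6,7,8}
Are 2 and 6 in the same component? yes

Answer: yes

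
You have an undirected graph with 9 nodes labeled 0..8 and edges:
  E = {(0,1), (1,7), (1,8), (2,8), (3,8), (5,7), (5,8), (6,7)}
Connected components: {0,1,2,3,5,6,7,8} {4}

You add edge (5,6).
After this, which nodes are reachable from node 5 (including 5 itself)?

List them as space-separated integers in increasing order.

Answer: 0 1 2 3 5 6 7 8

Derivation:
Before: nodes reachable from 5: {0,1,2,3,5,6,7,8}
Adding (5,6): both endpoints already in same component. Reachability from 5 unchanged.
After: nodes reachable from 5: {0,1,2,3,5,6,7,8}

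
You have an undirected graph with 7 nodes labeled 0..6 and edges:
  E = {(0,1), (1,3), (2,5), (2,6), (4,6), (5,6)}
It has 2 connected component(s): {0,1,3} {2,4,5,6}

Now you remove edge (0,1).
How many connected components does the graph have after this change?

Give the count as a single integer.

Answer: 3

Derivation:
Initial component count: 2
Remove (0,1): it was a bridge. Count increases: 2 -> 3.
  After removal, components: {0} {1,3} {2,4,5,6}
New component count: 3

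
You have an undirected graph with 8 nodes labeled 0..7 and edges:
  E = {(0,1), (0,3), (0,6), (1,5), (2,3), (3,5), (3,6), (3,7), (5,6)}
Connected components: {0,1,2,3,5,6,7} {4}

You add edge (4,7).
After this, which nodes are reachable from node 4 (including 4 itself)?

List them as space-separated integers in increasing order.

Answer: 0 1 2 3 4 5 6 7

Derivation:
Before: nodes reachable from 4: {4}
Adding (4,7): merges 4's component with another. Reachability grows.
After: nodes reachable from 4: {0,1,2,3,4,5,6,7}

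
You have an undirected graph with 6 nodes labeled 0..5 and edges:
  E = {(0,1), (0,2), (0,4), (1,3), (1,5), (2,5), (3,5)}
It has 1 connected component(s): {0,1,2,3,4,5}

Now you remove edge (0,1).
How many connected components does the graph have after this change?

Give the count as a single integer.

Answer: 1

Derivation:
Initial component count: 1
Remove (0,1): not a bridge. Count unchanged: 1.
  After removal, components: {0,1,2,3,4,5}
New component count: 1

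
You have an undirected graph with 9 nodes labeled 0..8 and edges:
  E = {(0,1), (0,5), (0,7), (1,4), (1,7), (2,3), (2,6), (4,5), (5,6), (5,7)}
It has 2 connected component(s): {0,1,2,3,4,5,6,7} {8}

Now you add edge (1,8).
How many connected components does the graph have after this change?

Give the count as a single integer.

Answer: 1

Derivation:
Initial component count: 2
Add (1,8): merges two components. Count decreases: 2 -> 1.
New component count: 1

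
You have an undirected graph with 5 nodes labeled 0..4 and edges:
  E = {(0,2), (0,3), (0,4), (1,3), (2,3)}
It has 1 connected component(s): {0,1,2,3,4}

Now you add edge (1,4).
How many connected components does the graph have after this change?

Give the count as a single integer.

Answer: 1

Derivation:
Initial component count: 1
Add (1,4): endpoints already in same component. Count unchanged: 1.
New component count: 1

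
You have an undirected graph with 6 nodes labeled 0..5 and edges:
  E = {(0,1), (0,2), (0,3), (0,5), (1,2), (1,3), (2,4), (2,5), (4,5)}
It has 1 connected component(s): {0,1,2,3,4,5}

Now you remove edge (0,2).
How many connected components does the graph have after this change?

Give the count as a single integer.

Initial component count: 1
Remove (0,2): not a bridge. Count unchanged: 1.
  After removal, components: {0,1,2,3,4,5}
New component count: 1

Answer: 1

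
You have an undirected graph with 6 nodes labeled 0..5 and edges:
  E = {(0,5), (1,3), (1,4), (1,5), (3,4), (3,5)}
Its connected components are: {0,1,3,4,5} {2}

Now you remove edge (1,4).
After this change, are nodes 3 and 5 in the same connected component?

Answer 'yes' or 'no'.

Initial components: {0,1,3,4,5} {2}
Removing edge (1,4): not a bridge — component count unchanged at 2.
New components: {0,1,3,4,5} {2}
Are 3 and 5 in the same component? yes

Answer: yes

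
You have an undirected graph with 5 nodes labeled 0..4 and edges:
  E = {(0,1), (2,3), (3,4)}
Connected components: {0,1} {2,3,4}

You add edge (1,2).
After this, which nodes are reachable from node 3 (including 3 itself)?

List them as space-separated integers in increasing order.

Answer: 0 1 2 3 4

Derivation:
Before: nodes reachable from 3: {2,3,4}
Adding (1,2): merges 3's component with another. Reachability grows.
After: nodes reachable from 3: {0,1,2,3,4}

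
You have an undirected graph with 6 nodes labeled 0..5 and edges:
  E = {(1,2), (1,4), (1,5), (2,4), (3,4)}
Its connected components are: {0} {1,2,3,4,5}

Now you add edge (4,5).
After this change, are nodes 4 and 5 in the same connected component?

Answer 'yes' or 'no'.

Initial components: {0} {1,2,3,4,5}
Adding edge (4,5): both already in same component {1,2,3,4,5}. No change.
New components: {0} {1,2,3,4,5}
Are 4 and 5 in the same component? yes

Answer: yes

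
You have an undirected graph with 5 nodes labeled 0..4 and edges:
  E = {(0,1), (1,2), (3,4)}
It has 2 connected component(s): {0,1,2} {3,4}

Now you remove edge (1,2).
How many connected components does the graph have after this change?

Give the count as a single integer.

Initial component count: 2
Remove (1,2): it was a bridge. Count increases: 2 -> 3.
  After removal, components: {0,1} {2} {3,4}
New component count: 3

Answer: 3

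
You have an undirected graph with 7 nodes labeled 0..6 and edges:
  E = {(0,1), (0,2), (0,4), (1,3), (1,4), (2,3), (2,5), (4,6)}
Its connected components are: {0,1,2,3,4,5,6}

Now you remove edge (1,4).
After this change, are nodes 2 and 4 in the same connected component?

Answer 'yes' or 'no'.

Answer: yes

Derivation:
Initial components: {0,1,2,3,4,5,6}
Removing edge (1,4): not a bridge — component count unchanged at 1.
New components: {0,1,2,3,4,5,6}
Are 2 and 4 in the same component? yes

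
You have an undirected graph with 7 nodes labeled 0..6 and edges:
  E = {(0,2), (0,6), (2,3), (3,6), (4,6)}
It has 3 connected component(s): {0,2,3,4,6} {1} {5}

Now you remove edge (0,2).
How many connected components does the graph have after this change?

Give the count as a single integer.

Initial component count: 3
Remove (0,2): not a bridge. Count unchanged: 3.
  After removal, components: {0,2,3,4,6} {1} {5}
New component count: 3

Answer: 3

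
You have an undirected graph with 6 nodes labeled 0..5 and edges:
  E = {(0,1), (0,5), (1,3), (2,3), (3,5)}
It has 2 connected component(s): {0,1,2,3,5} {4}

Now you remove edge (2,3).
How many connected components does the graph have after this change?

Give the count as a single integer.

Initial component count: 2
Remove (2,3): it was a bridge. Count increases: 2 -> 3.
  After removal, components: {0,1,3,5} {2} {4}
New component count: 3

Answer: 3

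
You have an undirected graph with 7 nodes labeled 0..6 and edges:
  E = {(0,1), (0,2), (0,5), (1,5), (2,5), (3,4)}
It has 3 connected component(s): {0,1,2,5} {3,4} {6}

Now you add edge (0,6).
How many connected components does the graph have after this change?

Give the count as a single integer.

Answer: 2

Derivation:
Initial component count: 3
Add (0,6): merges two components. Count decreases: 3 -> 2.
New component count: 2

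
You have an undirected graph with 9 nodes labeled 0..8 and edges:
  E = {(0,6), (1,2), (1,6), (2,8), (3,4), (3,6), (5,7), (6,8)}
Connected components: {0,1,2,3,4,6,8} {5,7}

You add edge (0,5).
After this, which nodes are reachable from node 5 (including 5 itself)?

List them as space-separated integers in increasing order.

Before: nodes reachable from 5: {5,7}
Adding (0,5): merges 5's component with another. Reachability grows.
After: nodes reachable from 5: {0,1,2,3,4,5,6,7,8}

Answer: 0 1 2 3 4 5 6 7 8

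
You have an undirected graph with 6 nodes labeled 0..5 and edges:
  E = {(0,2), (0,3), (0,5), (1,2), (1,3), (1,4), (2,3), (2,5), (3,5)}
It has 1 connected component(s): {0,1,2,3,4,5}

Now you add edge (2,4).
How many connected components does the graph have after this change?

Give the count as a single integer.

Initial component count: 1
Add (2,4): endpoints already in same component. Count unchanged: 1.
New component count: 1

Answer: 1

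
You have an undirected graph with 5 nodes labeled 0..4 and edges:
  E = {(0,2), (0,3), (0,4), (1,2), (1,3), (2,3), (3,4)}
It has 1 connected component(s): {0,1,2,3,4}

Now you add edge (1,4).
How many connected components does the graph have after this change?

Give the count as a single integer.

Answer: 1

Derivation:
Initial component count: 1
Add (1,4): endpoints already in same component. Count unchanged: 1.
New component count: 1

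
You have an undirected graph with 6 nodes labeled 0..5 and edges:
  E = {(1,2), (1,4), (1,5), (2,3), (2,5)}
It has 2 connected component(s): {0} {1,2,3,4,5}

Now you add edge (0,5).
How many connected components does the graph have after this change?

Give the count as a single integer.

Initial component count: 2
Add (0,5): merges two components. Count decreases: 2 -> 1.
New component count: 1

Answer: 1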